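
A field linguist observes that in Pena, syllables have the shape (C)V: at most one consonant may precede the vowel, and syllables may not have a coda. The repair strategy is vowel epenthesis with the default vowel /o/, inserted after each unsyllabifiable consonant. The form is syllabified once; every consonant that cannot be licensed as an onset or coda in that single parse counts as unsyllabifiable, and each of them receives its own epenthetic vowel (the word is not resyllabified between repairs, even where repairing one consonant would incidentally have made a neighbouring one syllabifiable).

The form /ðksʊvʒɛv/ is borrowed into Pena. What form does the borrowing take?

ðokosʊvoʒɛvo

Syllabifying with onset maximization leaves /ð/, /k/, /v/, /v/ stranded (no codas are permitted; onsets are limited to one consonant).
Epenthesis after each stranded consonant: /ð/ → /ðo/, /k/ → /ko/, /v/ → /vo/, /v/ → /vo/.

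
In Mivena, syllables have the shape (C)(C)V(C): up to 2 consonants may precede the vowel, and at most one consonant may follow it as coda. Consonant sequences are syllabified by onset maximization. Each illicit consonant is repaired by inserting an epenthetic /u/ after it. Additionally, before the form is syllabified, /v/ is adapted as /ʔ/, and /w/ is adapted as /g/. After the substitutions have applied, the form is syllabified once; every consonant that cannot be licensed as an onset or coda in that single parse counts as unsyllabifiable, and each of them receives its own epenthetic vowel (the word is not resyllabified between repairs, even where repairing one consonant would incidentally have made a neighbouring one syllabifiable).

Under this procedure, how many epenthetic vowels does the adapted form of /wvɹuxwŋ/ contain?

After substitution the input is /gʔɹuxgŋ/.
The unsyllabifiable consonants are /g/, /g/, /ŋ/; each receives one epenthetic vowel.

3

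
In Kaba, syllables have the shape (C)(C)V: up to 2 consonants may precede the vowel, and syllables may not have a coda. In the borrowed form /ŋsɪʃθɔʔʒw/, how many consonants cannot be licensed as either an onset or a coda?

Syllabifying with onset maximization leaves /ʔ/, /ʒ/, /w/ stranded (no codas are permitted; onsets may contain at most 2 consonants).

3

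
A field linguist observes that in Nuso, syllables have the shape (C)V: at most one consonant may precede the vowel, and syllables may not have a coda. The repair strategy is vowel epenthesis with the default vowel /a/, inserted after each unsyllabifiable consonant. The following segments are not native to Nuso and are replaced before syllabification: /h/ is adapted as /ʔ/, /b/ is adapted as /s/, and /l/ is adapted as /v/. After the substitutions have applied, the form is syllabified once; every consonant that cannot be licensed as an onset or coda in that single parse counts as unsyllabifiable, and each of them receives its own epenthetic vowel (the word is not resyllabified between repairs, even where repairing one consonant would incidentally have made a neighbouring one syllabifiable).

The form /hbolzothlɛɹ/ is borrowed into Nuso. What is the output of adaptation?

ʔasovazotaʔavɛɹa

Substitution: /h/ → /ʔ/, /b/ → /s/, /l/ → /v/, giving /ʔsovzotʔvɛɹ/.
Syllabifying with onset maximization leaves /ʔ/, /v/, /t/, /ʔ/, /ɹ/ stranded (no codas are permitted; onsets are limited to one consonant).
Inserting the epenthetic vowel yields /ʔ/ → /ʔa/, /v/ → /va/, /t/ → /ta/, /ʔ/ → /ʔa/, /ɹ/ → /ɹa/.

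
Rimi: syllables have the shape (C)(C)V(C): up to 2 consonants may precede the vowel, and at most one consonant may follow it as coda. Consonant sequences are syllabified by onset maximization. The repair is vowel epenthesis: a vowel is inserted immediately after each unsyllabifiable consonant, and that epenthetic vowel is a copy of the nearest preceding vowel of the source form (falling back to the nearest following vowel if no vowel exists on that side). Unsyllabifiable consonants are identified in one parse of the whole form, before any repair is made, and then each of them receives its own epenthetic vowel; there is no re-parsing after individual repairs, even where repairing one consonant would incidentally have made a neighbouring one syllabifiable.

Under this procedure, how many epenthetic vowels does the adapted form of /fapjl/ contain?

2

The unsyllabifiable consonants are /j/, /l/; each receives one epenthetic vowel.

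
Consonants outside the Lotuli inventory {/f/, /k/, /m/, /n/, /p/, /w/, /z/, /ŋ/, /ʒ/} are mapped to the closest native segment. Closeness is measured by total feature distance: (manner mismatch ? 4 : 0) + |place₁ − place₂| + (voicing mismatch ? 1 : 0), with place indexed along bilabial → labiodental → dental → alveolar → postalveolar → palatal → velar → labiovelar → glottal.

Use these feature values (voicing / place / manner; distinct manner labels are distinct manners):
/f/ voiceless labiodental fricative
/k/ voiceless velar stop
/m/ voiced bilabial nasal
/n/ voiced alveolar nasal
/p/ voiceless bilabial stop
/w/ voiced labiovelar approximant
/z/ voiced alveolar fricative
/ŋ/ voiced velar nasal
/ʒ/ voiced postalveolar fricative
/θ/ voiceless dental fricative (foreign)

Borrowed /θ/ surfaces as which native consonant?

f

/f/ is closest: same manner (fricative), place distance 1 (dental→labiodental), same voicing; total 1. Next closest is /z/ at distance 2.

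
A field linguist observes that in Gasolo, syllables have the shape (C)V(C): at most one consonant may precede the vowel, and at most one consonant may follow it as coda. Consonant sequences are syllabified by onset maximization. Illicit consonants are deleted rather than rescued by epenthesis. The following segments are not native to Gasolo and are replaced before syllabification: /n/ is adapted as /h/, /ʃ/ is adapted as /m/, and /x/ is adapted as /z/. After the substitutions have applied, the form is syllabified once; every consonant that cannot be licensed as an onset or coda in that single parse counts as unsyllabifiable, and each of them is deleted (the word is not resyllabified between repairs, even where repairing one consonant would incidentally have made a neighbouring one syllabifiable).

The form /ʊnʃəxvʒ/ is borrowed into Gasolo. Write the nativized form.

ʊhməz

Substitution: /n/ → /h/, /ʃ/ → /m/, /x/ → /z/, giving /ʊhməzvʒ/.
Under (C)V(C), the unsyllabifiable consonants are /v/, /ʒ/ (at most one coda consonant is licensed; onsets are limited to one consonant).
Deletion applies to /v/, /ʒ/.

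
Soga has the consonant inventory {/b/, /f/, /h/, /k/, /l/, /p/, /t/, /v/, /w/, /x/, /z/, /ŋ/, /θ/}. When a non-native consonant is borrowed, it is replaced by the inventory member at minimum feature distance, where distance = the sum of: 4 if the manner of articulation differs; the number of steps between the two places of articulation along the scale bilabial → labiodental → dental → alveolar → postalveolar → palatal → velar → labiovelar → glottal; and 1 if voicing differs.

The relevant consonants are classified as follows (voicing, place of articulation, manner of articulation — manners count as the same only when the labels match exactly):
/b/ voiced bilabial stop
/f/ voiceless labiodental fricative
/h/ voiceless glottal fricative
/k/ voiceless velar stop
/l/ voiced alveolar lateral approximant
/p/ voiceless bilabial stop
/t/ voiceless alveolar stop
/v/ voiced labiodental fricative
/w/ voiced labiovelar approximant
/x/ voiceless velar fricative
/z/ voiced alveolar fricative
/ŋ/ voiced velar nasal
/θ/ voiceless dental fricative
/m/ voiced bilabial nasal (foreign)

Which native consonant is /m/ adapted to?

b

/b/ is closest: manner differs (nasal→stop, +4), place distance 0 (bilabial→bilabial), same voicing; total 4. Next closest is /p/ at distance 5.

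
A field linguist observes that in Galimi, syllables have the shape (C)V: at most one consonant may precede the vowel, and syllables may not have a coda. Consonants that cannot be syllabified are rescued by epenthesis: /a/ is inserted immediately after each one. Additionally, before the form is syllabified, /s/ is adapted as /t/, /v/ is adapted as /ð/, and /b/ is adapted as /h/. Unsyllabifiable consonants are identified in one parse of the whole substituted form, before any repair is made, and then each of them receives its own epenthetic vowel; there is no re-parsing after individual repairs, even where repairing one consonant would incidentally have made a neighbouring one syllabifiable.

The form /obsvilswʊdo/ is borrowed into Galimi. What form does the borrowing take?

ohataðilatawʊdo

Substitution: /b/ → /h/, /s/ → /t/, /v/ → /ð/, giving /ohtðiltwʊdo/.
Syllabifying with onset maximization leaves /h/, /t/, /l/, /t/ stranded (no codas are permitted; onsets are limited to one consonant).
Each unlicensed consonant becomes the onset of a new syllable: /h/ → /ha/, /t/ → /ta/, /l/ → /la/, /t/ → /ta/.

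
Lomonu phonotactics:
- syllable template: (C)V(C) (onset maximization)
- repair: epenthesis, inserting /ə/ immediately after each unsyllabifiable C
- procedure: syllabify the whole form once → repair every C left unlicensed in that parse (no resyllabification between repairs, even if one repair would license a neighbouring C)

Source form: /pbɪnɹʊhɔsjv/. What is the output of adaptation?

Under (C)V(C), the unsyllabifiable consonants are /p/, /j/, /v/ (at most one coda consonant is licensed; onsets are limited to one consonant).
Inserting the epenthetic vowel yields /p/ → /pə/, /j/ → /jə/, /v/ → /və/.

pəbɪnɹʊhɔsjəvə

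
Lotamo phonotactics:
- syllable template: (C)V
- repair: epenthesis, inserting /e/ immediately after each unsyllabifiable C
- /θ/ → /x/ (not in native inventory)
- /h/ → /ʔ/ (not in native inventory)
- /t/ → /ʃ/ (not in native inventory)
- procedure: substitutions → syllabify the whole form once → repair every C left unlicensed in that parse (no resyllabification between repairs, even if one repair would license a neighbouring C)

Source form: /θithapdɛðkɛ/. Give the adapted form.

Substitution: /θ/ → /x/, /t/ → /ʃ/, /h/ → /ʔ/, giving /xiʃʔapdɛðkɛ/.
Under (C)V, the unsyllabifiable consonants are /ʃ/, /p/, /ð/ (no codas are permitted; onsets are limited to one consonant).
Epenthesis after each stranded consonant: /ʃ/ → /ʃe/, /p/ → /pe/, /ð/ → /ðe/.

xiʃeʔapedɛðekɛ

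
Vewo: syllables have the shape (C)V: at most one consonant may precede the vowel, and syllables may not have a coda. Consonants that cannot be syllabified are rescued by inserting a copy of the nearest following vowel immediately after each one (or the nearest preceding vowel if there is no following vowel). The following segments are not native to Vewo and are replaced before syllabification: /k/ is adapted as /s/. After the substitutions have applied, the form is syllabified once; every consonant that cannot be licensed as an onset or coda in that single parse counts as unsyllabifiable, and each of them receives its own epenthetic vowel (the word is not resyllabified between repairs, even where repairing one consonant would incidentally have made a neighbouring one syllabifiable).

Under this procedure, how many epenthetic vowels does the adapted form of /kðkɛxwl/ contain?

After substitution the input is /sðsɛxwl/.
The unsyllabifiable consonants are /s/, /ð/, /x/, /w/, /l/; each receives one epenthetic vowel.

5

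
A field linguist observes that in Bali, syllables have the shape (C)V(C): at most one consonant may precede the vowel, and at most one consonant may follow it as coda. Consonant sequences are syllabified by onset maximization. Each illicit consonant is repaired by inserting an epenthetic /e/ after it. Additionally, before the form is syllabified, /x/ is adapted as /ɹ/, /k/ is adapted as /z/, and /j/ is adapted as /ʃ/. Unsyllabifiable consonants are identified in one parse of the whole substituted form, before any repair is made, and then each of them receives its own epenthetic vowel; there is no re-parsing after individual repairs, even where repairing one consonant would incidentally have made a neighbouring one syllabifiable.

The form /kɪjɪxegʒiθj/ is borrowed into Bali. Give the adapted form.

zɪʃɪɹegʒiθʃe

Substitution: /k/ → /z/, /j/ → /ʃ/, /x/ → /ɹ/, giving /zɪʃɪɹegʒiθʃ/.
Syllabifying with onset maximization leaves /ʃ/ stranded (at most one coda consonant is licensed; onsets are limited to one consonant).
Epenthesis after each stranded consonant: /ʃ/ → /ʃe/.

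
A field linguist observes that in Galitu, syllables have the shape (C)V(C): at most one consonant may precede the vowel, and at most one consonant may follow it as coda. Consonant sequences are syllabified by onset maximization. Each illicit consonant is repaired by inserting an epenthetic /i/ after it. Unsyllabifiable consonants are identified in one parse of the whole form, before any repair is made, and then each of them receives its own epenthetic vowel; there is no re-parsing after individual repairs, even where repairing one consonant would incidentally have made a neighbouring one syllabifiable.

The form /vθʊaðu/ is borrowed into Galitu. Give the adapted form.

viθʊaðu

The consonants /v/ cannot be parsed into a legal (C)V(C) syllable (at most one coda consonant is licensed; onsets are limited to one consonant).
Each unlicensed consonant becomes the onset of a new syllable: /v/ → /vi/.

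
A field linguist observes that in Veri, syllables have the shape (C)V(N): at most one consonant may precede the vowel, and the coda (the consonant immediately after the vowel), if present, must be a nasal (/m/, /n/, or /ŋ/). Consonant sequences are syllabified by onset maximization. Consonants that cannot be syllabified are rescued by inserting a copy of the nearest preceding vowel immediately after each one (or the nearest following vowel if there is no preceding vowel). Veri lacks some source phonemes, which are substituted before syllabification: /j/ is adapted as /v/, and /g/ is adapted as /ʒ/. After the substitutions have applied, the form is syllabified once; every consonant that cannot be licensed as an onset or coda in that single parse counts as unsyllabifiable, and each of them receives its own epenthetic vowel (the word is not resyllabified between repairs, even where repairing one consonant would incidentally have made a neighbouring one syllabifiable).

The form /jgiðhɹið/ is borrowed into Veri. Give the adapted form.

Substitution: /j/ → /v/, /g/ → /ʒ/, giving /vʒiðhɹið/.
Syllabifying with onset maximization leaves /v/, /ð/, /h/, /ð/ stranded (only a nasal (/m/, /n/, or /ŋ/) is licensed in coda position; onsets are limited to one consonant).
Inserting the epenthetic vowel yields /v/ → /vi/, /ð/ → /ði/, /h/ → /hi/, /ð/ → /ði/.

viʒiðihiɹiði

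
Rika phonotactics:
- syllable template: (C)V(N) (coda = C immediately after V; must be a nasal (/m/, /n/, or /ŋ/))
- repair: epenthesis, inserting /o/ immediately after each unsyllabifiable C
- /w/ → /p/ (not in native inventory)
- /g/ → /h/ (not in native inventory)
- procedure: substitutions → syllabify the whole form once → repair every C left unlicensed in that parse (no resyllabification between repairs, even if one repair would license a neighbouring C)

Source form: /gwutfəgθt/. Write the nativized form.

hoputofəhoθoto

Substitution: /g/ → /h/, /w/ → /p/, giving /hputfəhθt/.
Syllabifying with onset maximization leaves /h/, /t/, /h/, /θ/, /t/ stranded (only a nasal (/m/, /n/, or /ŋ/) is licensed in coda position; onsets are limited to one consonant).
Epenthesis after each stranded consonant: /h/ → /ho/, /t/ → /to/, /h/ → /ho/, /θ/ → /θo/, /t/ → /to/.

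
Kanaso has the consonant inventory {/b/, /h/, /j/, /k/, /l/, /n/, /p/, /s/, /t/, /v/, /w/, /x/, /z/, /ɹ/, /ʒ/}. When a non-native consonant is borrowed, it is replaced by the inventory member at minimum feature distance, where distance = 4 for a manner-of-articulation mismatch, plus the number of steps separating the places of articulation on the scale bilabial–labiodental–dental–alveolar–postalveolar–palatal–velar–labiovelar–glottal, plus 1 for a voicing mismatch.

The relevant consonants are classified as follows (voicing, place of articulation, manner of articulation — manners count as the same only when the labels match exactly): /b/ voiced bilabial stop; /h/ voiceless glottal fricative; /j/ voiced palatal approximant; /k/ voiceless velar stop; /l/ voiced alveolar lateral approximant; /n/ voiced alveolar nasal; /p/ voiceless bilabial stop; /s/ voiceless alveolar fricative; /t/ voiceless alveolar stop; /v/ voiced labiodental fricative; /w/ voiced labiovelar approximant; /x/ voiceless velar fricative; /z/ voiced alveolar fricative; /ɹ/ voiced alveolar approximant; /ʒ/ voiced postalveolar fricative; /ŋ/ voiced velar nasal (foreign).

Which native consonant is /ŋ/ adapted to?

n

/n/ is closest: same manner (nasal), place distance 3 (velar→alveolar), same voicing; total 3. Next closest is /j/ at distance 5.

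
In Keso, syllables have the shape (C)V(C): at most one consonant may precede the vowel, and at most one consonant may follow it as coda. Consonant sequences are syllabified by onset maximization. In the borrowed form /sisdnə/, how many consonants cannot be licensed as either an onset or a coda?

1

The consonants /d/ cannot be parsed into a legal (C)V(C) syllable (at most one coda consonant is licensed; onsets are limited to one consonant).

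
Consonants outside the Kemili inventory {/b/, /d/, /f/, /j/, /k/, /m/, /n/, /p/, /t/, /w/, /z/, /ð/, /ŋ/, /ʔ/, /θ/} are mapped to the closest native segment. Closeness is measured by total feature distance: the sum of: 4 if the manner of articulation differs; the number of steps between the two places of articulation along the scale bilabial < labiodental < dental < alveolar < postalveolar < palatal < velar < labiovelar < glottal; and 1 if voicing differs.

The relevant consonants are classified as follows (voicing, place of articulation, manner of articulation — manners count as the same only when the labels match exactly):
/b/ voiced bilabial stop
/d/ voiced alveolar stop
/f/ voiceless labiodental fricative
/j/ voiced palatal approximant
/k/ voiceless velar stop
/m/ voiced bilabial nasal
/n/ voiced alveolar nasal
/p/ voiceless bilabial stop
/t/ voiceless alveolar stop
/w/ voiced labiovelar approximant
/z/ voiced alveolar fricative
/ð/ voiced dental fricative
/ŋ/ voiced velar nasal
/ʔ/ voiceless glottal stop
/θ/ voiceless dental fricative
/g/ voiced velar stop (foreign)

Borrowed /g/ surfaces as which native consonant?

/k/ is closest: same manner (stop), place distance 0 (velar→velar), voicing differs (+1); total 1. Next closest is /d/ at distance 3.

k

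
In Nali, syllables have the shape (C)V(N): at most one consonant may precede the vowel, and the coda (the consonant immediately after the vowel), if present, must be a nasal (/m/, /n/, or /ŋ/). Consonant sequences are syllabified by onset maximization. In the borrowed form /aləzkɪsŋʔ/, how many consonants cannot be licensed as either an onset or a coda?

4

The consonants /z/, /s/, /ŋ/, /ʔ/ cannot be parsed into a legal (C)V(N) syllable (only a nasal (/m/, /n/, or /ŋ/) is licensed in coda position; onsets are limited to one consonant).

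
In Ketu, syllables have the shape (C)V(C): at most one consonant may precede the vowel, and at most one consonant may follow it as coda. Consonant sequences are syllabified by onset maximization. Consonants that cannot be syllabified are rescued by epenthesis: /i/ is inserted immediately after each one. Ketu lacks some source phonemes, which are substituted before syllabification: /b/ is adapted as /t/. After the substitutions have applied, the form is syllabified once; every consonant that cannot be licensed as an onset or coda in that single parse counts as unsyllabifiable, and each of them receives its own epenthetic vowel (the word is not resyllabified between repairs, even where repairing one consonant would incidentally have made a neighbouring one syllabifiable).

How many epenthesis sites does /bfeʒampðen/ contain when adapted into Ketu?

After substitution the input is /tfeʒampðen/.
The unsyllabifiable consonants are /t/, /p/; each receives one epenthetic vowel.

2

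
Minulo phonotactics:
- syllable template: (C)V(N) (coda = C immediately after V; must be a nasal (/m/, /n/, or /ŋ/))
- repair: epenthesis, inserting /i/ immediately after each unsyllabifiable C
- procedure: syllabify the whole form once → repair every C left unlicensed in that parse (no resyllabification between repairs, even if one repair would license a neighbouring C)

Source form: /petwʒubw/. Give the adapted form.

Under (C)V(N), the unsyllabifiable consonants are /t/, /w/, /b/, /w/ (only a nasal (/m/, /n/, or /ŋ/) is licensed in coda position; onsets are limited to one consonant).
Epenthesis after each stranded consonant: /t/ → /ti/, /w/ → /wi/, /b/ → /bi/, /w/ → /wi/.

petiwiʒubiwi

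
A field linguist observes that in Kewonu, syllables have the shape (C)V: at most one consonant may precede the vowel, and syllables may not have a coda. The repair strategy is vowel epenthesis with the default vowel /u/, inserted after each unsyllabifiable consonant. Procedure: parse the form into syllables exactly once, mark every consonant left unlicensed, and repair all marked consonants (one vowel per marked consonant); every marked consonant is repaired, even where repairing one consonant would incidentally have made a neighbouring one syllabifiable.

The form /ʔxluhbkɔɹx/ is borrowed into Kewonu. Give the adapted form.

ʔuxuluhubukɔɹuxu

The consonants /ʔ/, /x/, /h/, /b/, /ɹ/, /x/ cannot be parsed into a legal (C)V syllable (no codas are permitted; onsets are limited to one consonant).
Inserting the epenthetic vowel yields /ʔ/ → /ʔu/, /x/ → /xu/, /h/ → /hu/, /b/ → /bu/, /ɹ/ → /ɹu/, /x/ → /xu/.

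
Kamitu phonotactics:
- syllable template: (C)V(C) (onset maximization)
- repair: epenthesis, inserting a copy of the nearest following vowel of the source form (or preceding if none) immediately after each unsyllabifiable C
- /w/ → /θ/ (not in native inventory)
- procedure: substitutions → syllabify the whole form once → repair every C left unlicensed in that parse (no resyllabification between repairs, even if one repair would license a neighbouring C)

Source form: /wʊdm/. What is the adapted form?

θʊdmʊ

Substitution: /w/ → /θ/, giving /θʊdm/.
Under (C)V(C), the unsyllabifiable consonants are /m/ (at most one coda consonant is licensed; onsets are limited to one consonant).
Each unlicensed consonant becomes the onset of a new syllable: /m/ → /mʊ/.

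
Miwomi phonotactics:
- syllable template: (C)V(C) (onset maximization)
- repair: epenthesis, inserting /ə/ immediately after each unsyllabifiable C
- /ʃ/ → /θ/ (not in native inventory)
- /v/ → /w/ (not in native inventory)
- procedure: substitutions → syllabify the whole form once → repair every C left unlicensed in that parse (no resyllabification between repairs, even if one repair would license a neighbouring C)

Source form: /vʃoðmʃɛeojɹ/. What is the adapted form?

wəθoðməθɛeojɹə

Substitution: /v/ → /w/, /ʃ/ → /θ/, giving /wθoðmθɛeojɹ/.
The consonants /w/, /m/, /ɹ/ cannot be parsed into a legal (C)V(C) syllable (at most one coda consonant is licensed; onsets are limited to one consonant).
Inserting the epenthetic vowel yields /w/ → /wə/, /m/ → /mə/, /ɹ/ → /ɹə/.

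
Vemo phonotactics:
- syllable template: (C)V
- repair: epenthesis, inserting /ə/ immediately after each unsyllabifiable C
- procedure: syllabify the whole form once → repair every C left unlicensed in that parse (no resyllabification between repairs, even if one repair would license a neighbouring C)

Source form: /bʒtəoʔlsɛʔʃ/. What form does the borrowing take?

Under (C)V, the unsyllabifiable consonants are /b/, /ʒ/, /ʔ/, /l/, /ʔ/, /ʃ/ (no codas are permitted; onsets are limited to one consonant).
Epenthesis after each stranded consonant: /b/ → /bə/, /ʒ/ → /ʒə/, /ʔ/ → /ʔə/, /l/ → /lə/, /ʔ/ → /ʔə/, /ʃ/ → /ʃə/.

bəʒətəoʔələsɛʔəʃə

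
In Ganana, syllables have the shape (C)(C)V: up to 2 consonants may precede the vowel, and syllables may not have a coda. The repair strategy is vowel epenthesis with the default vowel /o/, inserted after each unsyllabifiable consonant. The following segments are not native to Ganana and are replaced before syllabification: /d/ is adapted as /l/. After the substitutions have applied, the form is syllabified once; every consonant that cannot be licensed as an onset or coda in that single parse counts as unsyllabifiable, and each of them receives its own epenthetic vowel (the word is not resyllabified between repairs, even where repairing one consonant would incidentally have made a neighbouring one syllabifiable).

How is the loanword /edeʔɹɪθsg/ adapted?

eleʔɹɪθosogo

Substitution: /d/ → /l/, giving /eleʔɹɪθsg/.
Syllabifying with onset maximization leaves /θ/, /s/, /g/ stranded (no codas are permitted; onsets may contain at most 2 consonants).
Inserting the epenthetic vowel yields /θ/ → /θo/, /s/ → /so/, /g/ → /go/.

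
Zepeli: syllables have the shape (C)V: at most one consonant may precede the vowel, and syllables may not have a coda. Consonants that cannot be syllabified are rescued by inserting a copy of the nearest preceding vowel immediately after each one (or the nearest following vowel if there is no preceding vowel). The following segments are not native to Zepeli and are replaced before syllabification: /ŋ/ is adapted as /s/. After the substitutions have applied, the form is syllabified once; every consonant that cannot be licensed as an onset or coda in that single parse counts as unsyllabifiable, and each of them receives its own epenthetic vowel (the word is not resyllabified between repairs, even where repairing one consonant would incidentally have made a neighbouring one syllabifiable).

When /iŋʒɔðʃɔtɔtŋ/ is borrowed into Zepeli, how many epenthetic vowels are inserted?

After substitution the input is /isʒɔðʃɔtɔts/.
The unsyllabifiable consonants are /s/, /ð/, /t/, /s/; each receives one epenthetic vowel.

4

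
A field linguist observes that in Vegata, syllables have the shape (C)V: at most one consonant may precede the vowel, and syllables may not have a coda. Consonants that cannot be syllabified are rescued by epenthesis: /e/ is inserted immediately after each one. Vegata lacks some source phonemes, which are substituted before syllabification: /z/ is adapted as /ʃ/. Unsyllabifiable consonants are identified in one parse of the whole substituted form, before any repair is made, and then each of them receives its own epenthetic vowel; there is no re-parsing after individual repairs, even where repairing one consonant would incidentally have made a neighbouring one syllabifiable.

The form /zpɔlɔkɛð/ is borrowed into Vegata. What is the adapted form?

Substitution: /z/ → /ʃ/, giving /ʃpɔlɔkɛð/.
The consonants /ʃ/, /ð/ cannot be parsed into a legal (C)V syllable (no codas are permitted; onsets are limited to one consonant).
Epenthesis after each stranded consonant: /ʃ/ → /ʃe/, /ð/ → /ðe/.

ʃepɔlɔkɛðe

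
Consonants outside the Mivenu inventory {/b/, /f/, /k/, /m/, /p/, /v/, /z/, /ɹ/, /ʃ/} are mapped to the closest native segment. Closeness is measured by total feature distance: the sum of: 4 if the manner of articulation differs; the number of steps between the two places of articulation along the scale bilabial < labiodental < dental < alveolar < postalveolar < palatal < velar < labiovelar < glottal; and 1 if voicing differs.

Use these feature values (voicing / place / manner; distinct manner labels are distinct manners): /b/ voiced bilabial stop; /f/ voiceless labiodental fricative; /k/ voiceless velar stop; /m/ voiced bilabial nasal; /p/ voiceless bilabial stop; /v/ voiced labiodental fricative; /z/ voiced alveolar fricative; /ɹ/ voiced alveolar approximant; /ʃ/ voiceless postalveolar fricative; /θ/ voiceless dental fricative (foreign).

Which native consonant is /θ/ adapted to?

/f/ is closest: same manner (fricative), place distance 1 (dental→labiodental), same voicing; total 1. Next closest is /v/ at distance 2.

f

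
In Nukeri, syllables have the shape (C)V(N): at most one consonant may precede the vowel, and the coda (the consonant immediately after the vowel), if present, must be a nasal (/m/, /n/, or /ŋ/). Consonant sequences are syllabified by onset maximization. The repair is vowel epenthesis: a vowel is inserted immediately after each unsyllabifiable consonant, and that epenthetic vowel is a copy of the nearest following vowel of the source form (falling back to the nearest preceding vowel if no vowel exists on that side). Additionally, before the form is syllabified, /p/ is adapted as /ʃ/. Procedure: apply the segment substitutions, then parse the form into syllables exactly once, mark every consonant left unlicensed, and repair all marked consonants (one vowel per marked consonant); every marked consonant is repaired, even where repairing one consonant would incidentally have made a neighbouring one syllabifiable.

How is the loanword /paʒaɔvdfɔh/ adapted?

ʃaʒaɔvɔdɔfɔhɔ

Substitution: /p/ → /ʃ/, giving /ʃaʒaɔvdfɔh/.
Syllabifying with onset maximization leaves /v/, /d/, /h/ stranded (only a nasal (/m/, /n/, or /ŋ/) is licensed in coda position; onsets are limited to one consonant).
Inserting the epenthetic vowel yields /v/ → /vɔ/, /d/ → /dɔ/, /h/ → /hɔ/.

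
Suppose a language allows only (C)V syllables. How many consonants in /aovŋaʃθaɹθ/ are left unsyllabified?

The consonants /v/, /ʃ/, /ɹ/, /θ/ cannot be parsed into a legal (C)V syllable (no codas are permitted; onsets are limited to one consonant).

4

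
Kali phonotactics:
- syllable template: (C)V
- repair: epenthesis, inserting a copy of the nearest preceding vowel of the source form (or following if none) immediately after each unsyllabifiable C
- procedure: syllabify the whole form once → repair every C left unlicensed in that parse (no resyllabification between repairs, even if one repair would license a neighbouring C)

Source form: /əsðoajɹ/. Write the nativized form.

əsəðoajaɹa

The consonants /s/, /j/, /ɹ/ cannot be parsed into a legal (C)V syllable (no codas are permitted; onsets are limited to one consonant).
Epenthesis after each stranded consonant: /s/ → /sə/, /j/ → /ja/, /ɹ/ → /ɹa/.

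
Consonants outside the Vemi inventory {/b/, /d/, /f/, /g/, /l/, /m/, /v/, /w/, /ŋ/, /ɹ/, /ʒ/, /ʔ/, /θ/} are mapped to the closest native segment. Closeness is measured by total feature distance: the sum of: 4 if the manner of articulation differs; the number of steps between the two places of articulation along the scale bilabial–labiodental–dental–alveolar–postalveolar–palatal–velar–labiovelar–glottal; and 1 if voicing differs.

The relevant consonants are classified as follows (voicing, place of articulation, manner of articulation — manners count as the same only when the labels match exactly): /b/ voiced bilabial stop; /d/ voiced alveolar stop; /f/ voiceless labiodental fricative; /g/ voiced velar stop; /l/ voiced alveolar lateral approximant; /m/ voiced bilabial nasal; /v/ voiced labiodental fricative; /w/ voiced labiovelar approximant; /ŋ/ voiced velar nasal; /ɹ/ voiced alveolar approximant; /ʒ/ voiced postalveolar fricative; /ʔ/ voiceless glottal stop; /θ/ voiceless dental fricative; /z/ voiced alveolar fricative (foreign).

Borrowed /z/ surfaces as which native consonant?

ʒ

/ʒ/ is closest: same manner (fricative), place distance 1 (alveolar→postalveolar), same voicing; total 1. Next closest is /v/ at distance 2.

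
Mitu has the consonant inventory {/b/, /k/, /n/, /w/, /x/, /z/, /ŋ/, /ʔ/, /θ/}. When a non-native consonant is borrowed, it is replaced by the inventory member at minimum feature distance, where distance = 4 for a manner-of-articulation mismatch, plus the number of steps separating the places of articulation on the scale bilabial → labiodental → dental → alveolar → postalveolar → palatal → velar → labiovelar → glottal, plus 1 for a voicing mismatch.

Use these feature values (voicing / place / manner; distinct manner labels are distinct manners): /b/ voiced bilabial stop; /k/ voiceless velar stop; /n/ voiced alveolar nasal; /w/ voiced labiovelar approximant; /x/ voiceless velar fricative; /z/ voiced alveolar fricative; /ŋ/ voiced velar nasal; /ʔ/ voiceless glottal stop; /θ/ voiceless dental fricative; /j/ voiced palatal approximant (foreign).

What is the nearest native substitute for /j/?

w

/w/ is closest: same manner (approximant), place distance 2 (palatal→labiovelar), same voicing; total 2. Next closest is /ŋ/ at distance 5.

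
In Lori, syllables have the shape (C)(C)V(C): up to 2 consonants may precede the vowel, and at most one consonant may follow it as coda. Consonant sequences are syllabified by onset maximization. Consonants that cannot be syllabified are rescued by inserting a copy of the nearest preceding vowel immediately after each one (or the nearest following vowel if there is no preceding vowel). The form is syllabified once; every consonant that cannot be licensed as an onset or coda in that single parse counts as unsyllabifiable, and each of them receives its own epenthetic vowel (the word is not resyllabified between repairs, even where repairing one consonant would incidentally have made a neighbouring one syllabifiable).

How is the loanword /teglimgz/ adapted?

Syllabifying with onset maximization leaves /g/, /z/ stranded (at most one coda consonant is licensed; onsets may contain at most 2 consonants).
Epenthesis after each stranded consonant: /g/ → /gi/, /z/ → /zi/.

teglimgizi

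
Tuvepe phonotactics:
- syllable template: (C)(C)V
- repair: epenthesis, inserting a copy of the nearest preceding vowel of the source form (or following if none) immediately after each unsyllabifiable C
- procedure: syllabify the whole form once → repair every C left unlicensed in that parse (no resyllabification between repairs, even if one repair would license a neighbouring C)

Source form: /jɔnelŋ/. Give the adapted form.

Syllabifying with onset maximization leaves /l/, /ŋ/ stranded (no codas are permitted; onsets may contain at most 2 consonants).
Each unlicensed consonant becomes the onset of a new syllable: /l/ → /le/, /ŋ/ → /ŋe/.

jɔneleŋe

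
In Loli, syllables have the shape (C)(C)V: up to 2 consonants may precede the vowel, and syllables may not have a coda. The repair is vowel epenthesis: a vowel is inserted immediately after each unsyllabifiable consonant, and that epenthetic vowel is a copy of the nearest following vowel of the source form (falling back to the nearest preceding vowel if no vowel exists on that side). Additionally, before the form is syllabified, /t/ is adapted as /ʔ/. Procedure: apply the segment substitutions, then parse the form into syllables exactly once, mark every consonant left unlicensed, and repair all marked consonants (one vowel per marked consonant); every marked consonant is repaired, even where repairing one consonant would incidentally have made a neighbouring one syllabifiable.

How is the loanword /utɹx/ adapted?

uʔuɹuxu

Substitution: /t/ → /ʔ/, giving /uʔɹx/.
Syllabifying with onset maximization leaves /ʔ/, /ɹ/, /x/ stranded (no codas are permitted; onsets may contain at most 2 consonants).
Epenthesis after each stranded consonant: /ʔ/ → /ʔu/, /ɹ/ → /ɹu/, /x/ → /xu/.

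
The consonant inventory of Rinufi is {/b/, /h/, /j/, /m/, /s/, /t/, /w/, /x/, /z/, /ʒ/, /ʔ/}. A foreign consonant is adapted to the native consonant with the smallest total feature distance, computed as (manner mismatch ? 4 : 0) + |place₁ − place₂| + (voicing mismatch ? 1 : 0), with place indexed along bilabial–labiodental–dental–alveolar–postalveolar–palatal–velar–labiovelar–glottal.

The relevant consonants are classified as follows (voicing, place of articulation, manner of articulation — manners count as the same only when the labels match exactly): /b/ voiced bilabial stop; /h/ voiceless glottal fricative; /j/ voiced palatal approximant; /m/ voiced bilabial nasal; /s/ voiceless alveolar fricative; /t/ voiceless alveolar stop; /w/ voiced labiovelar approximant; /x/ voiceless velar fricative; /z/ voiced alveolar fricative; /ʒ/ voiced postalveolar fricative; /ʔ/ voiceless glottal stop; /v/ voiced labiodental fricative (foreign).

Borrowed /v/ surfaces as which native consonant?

/z/ is closest: same manner (fricative), place distance 2 (labiodental→alveolar), same voicing; total 2. Next closest is /s/ at distance 3.

z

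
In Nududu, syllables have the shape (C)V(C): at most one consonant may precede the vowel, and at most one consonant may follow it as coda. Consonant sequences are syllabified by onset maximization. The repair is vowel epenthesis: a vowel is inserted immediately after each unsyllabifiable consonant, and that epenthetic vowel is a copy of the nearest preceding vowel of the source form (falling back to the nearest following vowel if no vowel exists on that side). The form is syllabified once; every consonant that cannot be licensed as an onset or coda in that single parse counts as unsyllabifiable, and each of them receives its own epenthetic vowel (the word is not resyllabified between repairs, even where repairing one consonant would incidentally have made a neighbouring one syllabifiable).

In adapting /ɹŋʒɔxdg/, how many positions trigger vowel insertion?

4

The unsyllabifiable consonants are /ɹ/, /ŋ/, /d/, /g/; each receives one epenthetic vowel.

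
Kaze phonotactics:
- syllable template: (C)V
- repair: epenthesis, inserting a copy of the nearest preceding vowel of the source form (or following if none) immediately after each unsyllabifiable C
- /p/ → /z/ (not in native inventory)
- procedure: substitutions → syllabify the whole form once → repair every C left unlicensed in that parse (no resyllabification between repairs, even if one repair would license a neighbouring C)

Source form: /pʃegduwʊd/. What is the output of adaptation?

Substitution: /p/ → /z/, giving /zʃegduwʊd/.
The consonants /z/, /g/, /d/ cannot be parsed into a legal (C)V syllable (no codas are permitted; onsets are limited to one consonant).
Inserting the epenthetic vowel yields /z/ → /ze/, /g/ → /ge/, /d/ → /dʊ/.

zeʃegeduwʊdʊ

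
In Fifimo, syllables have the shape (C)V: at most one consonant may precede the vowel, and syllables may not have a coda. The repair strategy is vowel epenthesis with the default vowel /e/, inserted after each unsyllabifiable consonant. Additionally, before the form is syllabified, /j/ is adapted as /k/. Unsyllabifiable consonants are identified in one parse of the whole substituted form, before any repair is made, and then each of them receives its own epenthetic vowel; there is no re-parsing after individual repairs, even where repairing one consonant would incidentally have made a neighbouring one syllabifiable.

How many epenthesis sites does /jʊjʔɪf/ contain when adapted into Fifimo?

After substitution the input is /kʊkʔɪf/.
The unsyllabifiable consonants are /k/, /f/; each receives one epenthetic vowel.

2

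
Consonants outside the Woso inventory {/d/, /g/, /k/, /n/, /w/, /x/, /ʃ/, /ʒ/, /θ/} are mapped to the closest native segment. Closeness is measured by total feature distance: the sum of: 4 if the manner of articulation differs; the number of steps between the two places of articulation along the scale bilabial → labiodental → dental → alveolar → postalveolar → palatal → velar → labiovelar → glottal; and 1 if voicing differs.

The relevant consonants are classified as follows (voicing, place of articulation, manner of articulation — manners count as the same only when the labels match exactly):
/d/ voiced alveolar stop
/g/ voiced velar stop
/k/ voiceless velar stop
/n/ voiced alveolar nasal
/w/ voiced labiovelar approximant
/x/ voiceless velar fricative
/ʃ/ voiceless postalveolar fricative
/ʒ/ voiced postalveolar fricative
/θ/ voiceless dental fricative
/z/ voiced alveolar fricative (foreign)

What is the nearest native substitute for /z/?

/ʒ/ is closest: same manner (fricative), place distance 1 (alveolar→postalveolar), same voicing; total 1. Next closest is /ʃ/ at distance 2.

ʒ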